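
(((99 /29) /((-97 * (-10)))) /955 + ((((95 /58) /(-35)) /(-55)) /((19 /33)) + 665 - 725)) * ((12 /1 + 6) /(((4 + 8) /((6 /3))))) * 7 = -16923996603 /13432075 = -1259.97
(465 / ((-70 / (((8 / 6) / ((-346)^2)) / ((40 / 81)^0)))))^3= -29791 / 73563219143252216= -0.00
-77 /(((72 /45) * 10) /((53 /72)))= -4081 /1152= -3.54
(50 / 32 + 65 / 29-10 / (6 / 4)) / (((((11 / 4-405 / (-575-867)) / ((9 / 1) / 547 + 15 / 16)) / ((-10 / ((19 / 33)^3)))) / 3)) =4310323591907025 / 30433873116704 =141.63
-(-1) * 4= 4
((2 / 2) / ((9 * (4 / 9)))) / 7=1 / 28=0.04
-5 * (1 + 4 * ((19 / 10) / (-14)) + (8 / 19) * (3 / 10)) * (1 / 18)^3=-0.00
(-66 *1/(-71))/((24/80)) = 220/71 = 3.10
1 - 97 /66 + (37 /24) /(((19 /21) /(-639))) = -5463889 /5016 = -1089.29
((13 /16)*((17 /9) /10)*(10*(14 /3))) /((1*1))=1547 /216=7.16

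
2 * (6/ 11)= 12/ 11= 1.09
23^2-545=-16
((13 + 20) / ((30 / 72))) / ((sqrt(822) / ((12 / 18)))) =44 * sqrt(822) / 685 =1.84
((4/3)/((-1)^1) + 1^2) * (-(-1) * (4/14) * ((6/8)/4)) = -1/56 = -0.02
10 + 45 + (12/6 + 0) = 57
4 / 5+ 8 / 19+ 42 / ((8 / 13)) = 26399 / 380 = 69.47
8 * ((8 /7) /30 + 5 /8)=557 /105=5.30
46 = 46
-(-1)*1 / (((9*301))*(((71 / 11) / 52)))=572 / 192339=0.00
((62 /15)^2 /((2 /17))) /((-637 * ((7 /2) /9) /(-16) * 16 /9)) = 588132 /111475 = 5.28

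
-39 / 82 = -0.48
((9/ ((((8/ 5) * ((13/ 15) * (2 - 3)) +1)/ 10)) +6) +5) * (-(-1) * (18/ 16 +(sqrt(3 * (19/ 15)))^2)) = -1092.16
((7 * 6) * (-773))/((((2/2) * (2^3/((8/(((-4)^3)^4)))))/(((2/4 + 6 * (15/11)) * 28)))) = -21703521/46137344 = -0.47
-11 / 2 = -5.50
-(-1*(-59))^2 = -3481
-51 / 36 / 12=-17 / 144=-0.12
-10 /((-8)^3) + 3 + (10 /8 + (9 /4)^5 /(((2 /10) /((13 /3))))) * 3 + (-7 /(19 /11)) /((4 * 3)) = 3754.66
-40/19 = -2.11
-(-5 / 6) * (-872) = -2180 / 3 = -726.67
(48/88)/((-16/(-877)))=2631/88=29.90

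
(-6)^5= -7776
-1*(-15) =15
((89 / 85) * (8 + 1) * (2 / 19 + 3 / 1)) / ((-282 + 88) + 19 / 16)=-756144 / 4982275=-0.15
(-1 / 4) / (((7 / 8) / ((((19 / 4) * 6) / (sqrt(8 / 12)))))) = -57 * sqrt(6) / 14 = -9.97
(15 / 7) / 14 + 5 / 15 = 143 / 294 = 0.49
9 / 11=0.82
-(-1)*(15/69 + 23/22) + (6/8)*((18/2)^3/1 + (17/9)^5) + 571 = 5662265006/4979799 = 1137.05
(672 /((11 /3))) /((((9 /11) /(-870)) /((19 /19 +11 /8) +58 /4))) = -3288600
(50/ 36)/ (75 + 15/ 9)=5/ 276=0.02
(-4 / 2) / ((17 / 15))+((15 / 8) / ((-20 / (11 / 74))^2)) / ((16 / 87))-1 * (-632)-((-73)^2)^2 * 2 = -54141331788058323 / 953262080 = -56795851.76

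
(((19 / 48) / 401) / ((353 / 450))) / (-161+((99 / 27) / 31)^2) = -12324825 / 1576750940032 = -0.00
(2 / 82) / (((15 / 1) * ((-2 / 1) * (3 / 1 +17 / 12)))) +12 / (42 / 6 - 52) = -8698 / 32595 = -0.27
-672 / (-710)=336 / 355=0.95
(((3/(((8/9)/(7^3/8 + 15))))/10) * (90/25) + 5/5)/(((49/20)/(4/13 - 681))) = -1009750541/50960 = -19814.57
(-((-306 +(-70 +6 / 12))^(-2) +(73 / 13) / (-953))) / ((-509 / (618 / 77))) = -25413715506 / 273857496990077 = -0.00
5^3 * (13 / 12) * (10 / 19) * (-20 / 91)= -6250 / 399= -15.66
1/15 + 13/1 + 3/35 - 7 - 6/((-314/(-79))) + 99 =1708552/16485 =103.64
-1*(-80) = 80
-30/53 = -0.57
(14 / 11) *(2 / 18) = 14 / 99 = 0.14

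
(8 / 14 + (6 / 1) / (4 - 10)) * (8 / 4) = -6 / 7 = -0.86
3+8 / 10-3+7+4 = 59 / 5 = 11.80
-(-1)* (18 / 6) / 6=1 / 2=0.50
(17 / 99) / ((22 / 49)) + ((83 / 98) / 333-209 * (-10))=4127166266 / 1974357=2090.39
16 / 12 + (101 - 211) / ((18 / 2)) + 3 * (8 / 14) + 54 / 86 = -23153 / 2709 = -8.55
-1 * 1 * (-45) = 45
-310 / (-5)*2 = 124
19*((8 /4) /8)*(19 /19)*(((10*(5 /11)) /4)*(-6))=-1425 /44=-32.39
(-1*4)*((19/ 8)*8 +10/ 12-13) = -82/ 3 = -27.33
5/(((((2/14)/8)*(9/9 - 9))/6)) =-210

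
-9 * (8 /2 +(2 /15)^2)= -904 /25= -36.16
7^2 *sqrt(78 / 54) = 49 *sqrt(13) / 3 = 58.89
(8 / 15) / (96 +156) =0.00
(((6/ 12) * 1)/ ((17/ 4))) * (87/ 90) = 29/ 255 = 0.11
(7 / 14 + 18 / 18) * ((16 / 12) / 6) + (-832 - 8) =-2519 / 3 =-839.67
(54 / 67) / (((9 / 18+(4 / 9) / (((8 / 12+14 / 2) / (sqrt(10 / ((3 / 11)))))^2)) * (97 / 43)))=7370028 / 16033033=0.46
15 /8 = 1.88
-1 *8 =-8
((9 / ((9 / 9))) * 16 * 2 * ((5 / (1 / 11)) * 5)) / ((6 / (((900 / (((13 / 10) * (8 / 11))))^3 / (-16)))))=-1563470068359375 / 2197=-711638629203.17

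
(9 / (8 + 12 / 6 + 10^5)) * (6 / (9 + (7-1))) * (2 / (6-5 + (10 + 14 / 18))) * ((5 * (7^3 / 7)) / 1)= 3969 / 2650265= 0.00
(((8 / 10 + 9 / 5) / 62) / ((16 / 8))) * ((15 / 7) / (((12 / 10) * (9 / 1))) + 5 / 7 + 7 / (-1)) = -9971 / 78120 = -0.13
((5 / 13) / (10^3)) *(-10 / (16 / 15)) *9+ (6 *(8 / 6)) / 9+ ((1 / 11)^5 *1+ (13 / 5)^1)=20841486299 / 6029749440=3.46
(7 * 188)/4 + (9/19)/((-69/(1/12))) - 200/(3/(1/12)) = 5088419/15732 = 323.44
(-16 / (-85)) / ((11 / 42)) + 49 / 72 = 1.40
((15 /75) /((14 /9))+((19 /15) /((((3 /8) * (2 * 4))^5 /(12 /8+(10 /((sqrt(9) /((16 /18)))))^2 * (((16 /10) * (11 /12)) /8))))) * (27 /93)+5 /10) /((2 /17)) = 4138436497 /768817980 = 5.38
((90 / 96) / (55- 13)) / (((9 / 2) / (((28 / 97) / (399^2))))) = 5 / 555929892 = 0.00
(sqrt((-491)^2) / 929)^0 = 1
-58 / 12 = -29 / 6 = -4.83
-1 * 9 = -9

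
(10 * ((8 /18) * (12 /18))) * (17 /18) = 680 /243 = 2.80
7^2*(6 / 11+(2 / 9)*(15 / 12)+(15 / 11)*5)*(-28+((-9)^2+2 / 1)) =370685 / 18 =20593.61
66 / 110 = 3 / 5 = 0.60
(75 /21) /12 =25 /84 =0.30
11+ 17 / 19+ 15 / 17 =4127 / 323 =12.78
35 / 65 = 7 / 13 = 0.54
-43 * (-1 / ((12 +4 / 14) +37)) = 301 / 345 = 0.87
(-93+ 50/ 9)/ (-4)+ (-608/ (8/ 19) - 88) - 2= -54437/ 36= -1512.14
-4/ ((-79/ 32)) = 128/ 79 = 1.62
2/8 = 1/4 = 0.25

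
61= 61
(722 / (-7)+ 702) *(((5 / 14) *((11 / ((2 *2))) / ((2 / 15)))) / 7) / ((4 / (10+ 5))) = 1621125 / 686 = 2363.16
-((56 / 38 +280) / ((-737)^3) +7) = -53241963201 / 7605995507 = -7.00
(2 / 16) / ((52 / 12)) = 3 / 104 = 0.03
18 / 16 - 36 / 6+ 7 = 2.12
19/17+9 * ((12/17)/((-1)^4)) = 127/17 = 7.47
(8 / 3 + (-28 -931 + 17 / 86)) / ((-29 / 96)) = 3946928 / 1247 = 3165.14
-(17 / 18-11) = 181 / 18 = 10.06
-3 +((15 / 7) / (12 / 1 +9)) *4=-127 / 49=-2.59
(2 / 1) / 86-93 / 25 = -3974 / 1075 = -3.70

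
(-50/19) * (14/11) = -700/209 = -3.35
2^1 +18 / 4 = 13 / 2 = 6.50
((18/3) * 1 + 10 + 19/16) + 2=307/16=19.19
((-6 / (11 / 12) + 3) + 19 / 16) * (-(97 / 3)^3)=378759295 / 4752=79705.24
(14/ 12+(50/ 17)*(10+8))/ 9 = 6.01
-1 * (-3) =3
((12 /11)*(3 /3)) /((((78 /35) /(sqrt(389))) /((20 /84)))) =50*sqrt(389) /429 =2.30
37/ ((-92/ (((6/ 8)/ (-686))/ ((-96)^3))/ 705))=-8695/ 24816648192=-0.00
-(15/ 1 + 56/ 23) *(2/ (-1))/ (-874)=-401/ 10051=-0.04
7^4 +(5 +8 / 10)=12034 / 5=2406.80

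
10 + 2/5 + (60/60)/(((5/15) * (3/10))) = 102/5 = 20.40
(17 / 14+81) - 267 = -2587 / 14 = -184.79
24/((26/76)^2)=34656/169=205.07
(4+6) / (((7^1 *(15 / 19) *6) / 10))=190 / 63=3.02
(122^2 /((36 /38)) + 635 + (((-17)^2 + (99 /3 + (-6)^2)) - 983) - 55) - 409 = 137312 /9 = 15256.89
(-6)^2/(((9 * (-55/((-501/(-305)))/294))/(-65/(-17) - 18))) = 141991416/285175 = 497.91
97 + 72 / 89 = 8705 / 89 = 97.81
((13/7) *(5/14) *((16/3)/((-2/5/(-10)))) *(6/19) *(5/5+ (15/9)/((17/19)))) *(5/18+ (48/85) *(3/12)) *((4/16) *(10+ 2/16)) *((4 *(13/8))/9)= 197700425/3228708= 61.23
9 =9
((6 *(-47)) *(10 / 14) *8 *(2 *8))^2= 32573030400 / 49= 664755722.45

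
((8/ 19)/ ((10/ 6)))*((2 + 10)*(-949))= -273312/ 95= -2876.97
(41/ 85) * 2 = 82/ 85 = 0.96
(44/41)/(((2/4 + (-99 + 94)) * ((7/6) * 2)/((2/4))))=-44/861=-0.05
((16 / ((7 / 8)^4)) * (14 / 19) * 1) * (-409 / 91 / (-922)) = 26804224 / 273394667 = 0.10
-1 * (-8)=8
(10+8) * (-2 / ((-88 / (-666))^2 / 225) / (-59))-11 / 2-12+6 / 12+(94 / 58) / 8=12996092367 / 1656248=7846.71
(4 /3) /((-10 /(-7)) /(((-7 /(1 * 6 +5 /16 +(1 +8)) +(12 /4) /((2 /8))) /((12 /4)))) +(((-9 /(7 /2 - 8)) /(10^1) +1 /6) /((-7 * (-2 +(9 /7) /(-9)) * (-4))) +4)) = 242400 /793589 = 0.31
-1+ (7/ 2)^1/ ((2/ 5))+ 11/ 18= 301/ 36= 8.36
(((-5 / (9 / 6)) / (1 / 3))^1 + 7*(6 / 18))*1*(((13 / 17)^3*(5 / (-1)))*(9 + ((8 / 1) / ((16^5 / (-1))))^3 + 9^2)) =51203563373398169756945 / 33189277453906870272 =1542.77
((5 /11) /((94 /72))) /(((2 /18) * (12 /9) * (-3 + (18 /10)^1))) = -2025 /1034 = -1.96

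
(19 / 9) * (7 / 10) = 133 / 90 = 1.48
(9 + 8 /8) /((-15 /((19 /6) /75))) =-19 /675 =-0.03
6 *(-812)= -4872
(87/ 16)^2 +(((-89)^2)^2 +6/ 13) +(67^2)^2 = 275869208669/ 3328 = 82893392.03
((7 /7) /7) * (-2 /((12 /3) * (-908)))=1 /12712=0.00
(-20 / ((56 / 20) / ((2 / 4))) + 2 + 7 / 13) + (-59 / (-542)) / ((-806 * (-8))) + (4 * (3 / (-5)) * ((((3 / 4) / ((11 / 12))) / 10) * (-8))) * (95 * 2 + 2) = 2022168934503 / 6727520800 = 300.58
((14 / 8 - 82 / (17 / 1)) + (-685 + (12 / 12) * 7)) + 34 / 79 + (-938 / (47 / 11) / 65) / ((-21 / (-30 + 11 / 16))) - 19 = -704.36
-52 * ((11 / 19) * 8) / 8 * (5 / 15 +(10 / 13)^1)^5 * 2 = -12936742984 / 131866137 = -98.11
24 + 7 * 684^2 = 3275016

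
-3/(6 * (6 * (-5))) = 0.02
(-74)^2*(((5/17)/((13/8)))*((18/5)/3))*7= 1839936/221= 8325.50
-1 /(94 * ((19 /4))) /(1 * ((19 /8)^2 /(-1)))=128 /322373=0.00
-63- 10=-73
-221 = -221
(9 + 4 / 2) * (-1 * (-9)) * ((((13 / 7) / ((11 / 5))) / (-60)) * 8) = -78 / 7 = -11.14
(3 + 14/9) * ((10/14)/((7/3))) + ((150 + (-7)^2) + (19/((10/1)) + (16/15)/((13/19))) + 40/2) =1425947/6370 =223.85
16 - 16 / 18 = 15.11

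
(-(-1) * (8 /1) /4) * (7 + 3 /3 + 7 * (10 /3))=188 /3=62.67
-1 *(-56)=56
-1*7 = -7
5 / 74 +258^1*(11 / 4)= 26254 / 37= 709.57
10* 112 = 1120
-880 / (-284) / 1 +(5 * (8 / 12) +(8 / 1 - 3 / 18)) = 6077 / 426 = 14.27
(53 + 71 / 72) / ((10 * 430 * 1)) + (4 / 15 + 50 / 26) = 8863811 / 4024800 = 2.20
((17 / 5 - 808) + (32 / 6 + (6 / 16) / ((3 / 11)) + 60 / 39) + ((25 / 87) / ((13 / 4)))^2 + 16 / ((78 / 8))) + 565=-11753154449 / 51166440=-229.70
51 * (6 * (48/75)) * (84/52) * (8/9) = 91392/325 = 281.21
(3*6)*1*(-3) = -54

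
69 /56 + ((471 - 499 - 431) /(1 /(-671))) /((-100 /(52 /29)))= -224165967 /40600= -5521.33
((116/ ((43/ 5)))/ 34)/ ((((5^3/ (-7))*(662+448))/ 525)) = -1421/ 135235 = -0.01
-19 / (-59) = 19 / 59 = 0.32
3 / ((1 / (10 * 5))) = 150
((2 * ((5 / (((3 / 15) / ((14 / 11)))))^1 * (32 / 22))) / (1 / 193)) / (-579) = -11200 / 363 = -30.85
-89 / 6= -14.83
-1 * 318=-318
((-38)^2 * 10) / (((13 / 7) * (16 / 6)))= 37905 / 13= 2915.77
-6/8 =-3/4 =-0.75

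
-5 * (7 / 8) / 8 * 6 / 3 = -35 / 32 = -1.09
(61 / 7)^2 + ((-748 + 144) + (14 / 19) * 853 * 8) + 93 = 4276222 / 931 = 4593.15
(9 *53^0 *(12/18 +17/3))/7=57/7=8.14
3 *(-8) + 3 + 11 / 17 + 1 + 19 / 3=-664 / 51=-13.02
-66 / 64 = -33 / 32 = -1.03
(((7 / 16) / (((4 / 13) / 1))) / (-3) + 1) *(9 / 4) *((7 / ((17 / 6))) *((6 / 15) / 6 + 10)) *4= 320271 / 2720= 117.75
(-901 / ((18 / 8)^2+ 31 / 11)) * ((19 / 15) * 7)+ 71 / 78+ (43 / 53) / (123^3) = -947957036635619 / 935960274990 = -1012.82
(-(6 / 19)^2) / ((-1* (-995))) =-36 / 359195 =-0.00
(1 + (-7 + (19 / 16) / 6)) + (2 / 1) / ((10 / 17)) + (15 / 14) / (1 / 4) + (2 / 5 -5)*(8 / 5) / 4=733 / 16800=0.04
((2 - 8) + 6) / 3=0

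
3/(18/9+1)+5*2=11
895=895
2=2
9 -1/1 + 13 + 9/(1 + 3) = 93/4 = 23.25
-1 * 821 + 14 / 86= -820.84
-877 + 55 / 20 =-874.25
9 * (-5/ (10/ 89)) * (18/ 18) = -801/ 2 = -400.50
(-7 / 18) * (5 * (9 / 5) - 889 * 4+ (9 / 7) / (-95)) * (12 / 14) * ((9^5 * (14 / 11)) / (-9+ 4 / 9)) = -835695932616 / 80465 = -10385831.51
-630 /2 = -315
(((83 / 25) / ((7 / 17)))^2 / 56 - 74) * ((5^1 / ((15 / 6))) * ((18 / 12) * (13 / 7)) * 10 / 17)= -4871844081 / 20408500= -238.72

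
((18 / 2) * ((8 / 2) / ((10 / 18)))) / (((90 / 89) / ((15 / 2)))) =2403 / 5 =480.60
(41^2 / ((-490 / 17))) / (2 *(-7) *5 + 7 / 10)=28577 / 33957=0.84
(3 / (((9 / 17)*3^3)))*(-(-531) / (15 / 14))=14042 / 135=104.01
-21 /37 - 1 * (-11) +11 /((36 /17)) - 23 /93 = 635053 /41292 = 15.38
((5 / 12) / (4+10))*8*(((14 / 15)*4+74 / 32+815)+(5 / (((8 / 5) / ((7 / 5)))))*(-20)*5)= 92051 / 1008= 91.32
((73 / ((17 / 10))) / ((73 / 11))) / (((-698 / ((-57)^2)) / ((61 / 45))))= -242231 / 5933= -40.83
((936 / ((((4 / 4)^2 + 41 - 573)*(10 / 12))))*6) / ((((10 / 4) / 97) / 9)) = -6537024 / 1475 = -4431.88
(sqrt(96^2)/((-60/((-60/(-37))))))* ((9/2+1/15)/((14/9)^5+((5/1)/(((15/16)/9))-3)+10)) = -129435408/700321015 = -0.18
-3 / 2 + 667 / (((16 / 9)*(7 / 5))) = 29847 / 112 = 266.49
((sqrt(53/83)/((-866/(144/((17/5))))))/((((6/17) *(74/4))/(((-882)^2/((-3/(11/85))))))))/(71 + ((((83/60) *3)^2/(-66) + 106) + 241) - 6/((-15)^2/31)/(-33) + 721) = 5421819110400 *sqrt(4399)/2038804504748827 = 0.18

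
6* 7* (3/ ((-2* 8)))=-63/ 8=-7.88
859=859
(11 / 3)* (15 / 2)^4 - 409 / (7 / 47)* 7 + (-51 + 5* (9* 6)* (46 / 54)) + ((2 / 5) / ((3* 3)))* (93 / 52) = -23220157 / 3120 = -7442.36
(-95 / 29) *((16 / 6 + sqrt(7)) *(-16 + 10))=570 *sqrt(7) / 29 + 1520 / 29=104.42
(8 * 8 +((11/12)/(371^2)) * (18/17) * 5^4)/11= 299527441/51477734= 5.82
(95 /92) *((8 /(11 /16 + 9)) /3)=608 /2139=0.28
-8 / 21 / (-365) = 8 / 7665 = 0.00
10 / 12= 5 / 6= 0.83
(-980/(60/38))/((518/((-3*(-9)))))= -1197/37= -32.35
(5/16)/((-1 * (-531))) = 5/8496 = 0.00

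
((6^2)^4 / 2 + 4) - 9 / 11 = 9237923 / 11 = 839811.18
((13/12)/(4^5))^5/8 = 371293/2241279404955710521344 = 0.00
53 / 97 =0.55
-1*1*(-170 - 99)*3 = 807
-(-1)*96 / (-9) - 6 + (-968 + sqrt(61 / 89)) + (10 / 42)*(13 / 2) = -982.29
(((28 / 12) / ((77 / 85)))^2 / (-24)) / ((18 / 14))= -50575 / 235224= -0.22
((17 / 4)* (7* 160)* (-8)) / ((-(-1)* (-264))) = 4760 / 33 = 144.24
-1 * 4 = -4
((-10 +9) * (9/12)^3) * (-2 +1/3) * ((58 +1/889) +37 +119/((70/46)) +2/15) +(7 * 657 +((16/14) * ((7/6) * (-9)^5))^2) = 352683086873253/56896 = 6198732544.88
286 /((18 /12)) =190.67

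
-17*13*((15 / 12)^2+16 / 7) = -95251 / 112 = -850.46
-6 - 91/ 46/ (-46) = -12605/ 2116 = -5.96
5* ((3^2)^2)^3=2657205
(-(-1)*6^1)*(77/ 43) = 462/ 43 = 10.74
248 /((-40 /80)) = -496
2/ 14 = 1/ 7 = 0.14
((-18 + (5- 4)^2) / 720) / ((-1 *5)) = 17 / 3600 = 0.00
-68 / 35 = -1.94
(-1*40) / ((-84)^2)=-5 / 882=-0.01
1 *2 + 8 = 10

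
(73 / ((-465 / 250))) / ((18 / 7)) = -12775 / 837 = -15.26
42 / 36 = 7 / 6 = 1.17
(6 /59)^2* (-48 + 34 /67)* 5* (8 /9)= -509120 /233227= -2.18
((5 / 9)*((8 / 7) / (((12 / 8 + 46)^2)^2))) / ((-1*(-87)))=128 / 89286175125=0.00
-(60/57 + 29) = -571/19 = -30.05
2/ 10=1/ 5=0.20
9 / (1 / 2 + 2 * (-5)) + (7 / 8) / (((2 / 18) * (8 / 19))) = 21591 / 1216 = 17.76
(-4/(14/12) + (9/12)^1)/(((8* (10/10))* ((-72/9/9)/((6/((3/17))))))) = 11475/896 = 12.81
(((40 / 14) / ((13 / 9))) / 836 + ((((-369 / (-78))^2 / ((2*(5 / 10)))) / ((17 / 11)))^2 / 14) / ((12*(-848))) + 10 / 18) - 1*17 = -16.44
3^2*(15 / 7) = 135 / 7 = 19.29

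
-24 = -24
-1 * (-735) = 735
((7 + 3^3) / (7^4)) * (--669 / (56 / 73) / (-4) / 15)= -0.21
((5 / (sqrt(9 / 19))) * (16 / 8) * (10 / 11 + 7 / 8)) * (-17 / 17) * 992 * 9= -584040 * sqrt(19) / 11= -231433.76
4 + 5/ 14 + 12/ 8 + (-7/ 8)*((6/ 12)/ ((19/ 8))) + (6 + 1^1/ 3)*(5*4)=105607/ 798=132.34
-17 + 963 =946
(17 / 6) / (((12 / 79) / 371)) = 498253 / 72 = 6920.18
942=942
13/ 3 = 4.33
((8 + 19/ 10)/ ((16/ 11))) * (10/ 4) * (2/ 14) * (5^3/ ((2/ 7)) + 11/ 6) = 239217/ 224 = 1067.93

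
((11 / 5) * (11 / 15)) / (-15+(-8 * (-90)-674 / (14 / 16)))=-847 / 34275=-0.02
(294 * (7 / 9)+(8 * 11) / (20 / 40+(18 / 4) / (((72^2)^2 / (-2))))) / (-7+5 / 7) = -6343720607 / 98537406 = -64.38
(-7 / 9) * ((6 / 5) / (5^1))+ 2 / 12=-0.02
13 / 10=1.30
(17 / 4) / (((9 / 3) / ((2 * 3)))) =17 / 2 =8.50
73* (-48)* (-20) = 70080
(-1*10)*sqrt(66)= -10*sqrt(66)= -81.24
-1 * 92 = -92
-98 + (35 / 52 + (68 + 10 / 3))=-4055 / 156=-25.99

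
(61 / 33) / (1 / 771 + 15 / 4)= 62708 / 127259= 0.49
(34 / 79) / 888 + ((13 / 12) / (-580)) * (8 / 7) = -0.00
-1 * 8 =-8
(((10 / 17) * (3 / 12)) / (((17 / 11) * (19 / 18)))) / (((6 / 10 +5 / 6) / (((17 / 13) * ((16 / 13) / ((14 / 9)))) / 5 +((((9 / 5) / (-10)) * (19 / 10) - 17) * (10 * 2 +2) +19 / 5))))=-33160249881 / 1396608395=-23.74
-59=-59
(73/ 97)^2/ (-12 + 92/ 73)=-389017/ 7376656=-0.05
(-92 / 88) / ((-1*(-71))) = -23 / 1562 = -0.01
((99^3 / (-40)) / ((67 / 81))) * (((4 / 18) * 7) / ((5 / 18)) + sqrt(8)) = -550159533 / 3350-78594219 * sqrt(2) / 1340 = -247173.75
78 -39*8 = -234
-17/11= -1.55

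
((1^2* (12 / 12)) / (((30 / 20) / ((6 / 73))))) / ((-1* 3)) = -4 / 219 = -0.02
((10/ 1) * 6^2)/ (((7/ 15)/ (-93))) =-502200/ 7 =-71742.86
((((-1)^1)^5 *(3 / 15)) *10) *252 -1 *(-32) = -472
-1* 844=-844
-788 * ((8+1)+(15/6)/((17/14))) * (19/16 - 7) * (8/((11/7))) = 257865.63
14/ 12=7/ 6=1.17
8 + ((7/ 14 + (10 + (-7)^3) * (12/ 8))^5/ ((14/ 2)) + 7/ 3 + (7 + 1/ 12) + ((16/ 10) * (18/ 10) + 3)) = -9281624250700777/ 2100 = -4419821071762.27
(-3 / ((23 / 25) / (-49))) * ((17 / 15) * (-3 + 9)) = 24990 / 23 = 1086.52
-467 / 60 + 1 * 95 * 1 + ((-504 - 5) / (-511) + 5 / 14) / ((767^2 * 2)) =393280467238 / 4509235185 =87.22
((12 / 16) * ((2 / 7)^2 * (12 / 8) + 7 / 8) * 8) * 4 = 1173 / 49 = 23.94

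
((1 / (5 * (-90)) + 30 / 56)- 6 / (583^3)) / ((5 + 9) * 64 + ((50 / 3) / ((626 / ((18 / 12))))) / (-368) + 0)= 38356265193028744 / 64419348951640873575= 0.00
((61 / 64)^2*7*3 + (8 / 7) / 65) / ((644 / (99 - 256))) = -5587146911 / 1200209920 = -4.66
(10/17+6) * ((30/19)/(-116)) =-840/9367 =-0.09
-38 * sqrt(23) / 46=-3.96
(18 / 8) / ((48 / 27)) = 81 / 64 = 1.27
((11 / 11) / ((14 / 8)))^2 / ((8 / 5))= 10 / 49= 0.20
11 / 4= 2.75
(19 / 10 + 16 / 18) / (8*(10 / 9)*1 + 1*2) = 251 / 980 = 0.26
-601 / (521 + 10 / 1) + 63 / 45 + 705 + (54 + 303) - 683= 1006957 / 2655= 379.27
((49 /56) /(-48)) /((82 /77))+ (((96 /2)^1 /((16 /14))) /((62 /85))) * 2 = 112395451 /976128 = 115.14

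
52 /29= 1.79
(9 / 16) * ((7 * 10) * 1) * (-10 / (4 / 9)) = -14175 / 16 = -885.94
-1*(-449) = 449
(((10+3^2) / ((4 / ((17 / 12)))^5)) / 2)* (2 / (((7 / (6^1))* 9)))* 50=674432075 / 1337720832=0.50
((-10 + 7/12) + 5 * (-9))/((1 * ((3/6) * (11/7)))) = -4571/66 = -69.26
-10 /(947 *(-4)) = 5 /1894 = 0.00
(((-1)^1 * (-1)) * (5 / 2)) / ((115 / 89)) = 89 / 46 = 1.93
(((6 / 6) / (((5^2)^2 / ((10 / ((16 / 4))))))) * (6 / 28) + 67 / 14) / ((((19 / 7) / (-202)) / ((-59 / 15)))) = 1401.14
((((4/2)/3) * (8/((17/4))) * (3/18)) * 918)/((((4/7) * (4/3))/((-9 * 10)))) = -22680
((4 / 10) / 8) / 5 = 1 / 100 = 0.01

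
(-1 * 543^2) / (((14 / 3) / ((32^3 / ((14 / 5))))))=-36231045120 / 49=-739409084.08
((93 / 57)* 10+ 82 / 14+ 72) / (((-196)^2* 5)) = 2505 / 5109328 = 0.00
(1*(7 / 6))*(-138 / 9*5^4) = -100625 / 9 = -11180.56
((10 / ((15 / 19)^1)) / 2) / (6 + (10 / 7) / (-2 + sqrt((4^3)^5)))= 726313 / 688091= 1.06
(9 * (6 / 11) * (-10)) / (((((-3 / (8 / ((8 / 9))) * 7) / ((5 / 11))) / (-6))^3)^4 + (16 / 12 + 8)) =-152511949699740000000000000 / 29473937852457599420127131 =-5.17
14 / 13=1.08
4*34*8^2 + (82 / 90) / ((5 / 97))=1962377 / 225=8721.68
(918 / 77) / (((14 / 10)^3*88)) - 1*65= -75478085 / 1162084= -64.95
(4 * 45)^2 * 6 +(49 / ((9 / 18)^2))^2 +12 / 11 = 2560988 / 11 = 232817.09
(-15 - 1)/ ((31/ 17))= -272/ 31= -8.77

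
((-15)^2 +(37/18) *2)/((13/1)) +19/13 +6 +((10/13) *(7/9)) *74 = 2705/39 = 69.36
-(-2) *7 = 14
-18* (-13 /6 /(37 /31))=1209 /37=32.68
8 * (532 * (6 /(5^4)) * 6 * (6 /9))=102144 /625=163.43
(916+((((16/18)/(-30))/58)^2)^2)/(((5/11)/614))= 1453394778297663573064/1174619131003125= 1237332.80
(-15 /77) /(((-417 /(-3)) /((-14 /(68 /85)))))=75 /3058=0.02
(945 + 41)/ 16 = 493/ 8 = 61.62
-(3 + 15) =-18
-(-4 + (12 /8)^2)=7 /4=1.75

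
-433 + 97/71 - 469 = -63945/71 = -900.63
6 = 6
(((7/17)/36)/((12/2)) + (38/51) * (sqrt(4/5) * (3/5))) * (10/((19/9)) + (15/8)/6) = 10745/1116288 + 307 * sqrt(5)/340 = 2.03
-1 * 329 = -329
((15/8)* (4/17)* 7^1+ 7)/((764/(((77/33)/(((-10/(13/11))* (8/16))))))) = -31213/4286040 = -0.01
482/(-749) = -482/749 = -0.64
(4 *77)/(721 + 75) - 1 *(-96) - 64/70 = 664967/6965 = 95.47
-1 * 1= -1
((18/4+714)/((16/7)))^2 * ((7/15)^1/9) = 5123.58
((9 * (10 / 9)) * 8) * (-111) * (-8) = 71040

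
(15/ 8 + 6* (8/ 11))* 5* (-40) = -13725/ 11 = -1247.73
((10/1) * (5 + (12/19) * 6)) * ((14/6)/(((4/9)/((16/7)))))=20040/19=1054.74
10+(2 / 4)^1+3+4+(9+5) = 63 / 2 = 31.50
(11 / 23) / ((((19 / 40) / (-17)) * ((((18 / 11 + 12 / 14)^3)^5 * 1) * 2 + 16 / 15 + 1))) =-0.00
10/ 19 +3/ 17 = 227/ 323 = 0.70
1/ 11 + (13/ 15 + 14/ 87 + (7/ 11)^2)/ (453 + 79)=436837/ 4666970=0.09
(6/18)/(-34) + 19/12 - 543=-36817/68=-541.43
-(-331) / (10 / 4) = 662 / 5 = 132.40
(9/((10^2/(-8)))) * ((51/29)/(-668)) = 459/242150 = 0.00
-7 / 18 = -0.39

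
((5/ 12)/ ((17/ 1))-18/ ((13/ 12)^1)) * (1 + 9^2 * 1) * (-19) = 34275221/ 1326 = 25848.58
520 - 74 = 446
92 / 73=1.26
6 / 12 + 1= 3 / 2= 1.50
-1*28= -28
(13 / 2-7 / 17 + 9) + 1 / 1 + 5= 717 / 34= 21.09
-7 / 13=-0.54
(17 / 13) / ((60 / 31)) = 527 / 780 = 0.68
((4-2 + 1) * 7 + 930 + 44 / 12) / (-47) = -2864 / 141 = -20.31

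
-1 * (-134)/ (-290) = -67/ 145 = -0.46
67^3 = 300763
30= 30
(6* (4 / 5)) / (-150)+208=25996 / 125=207.97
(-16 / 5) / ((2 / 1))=-8 / 5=-1.60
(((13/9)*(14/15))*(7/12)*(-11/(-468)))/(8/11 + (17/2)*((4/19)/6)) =112651/6249960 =0.02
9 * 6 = 54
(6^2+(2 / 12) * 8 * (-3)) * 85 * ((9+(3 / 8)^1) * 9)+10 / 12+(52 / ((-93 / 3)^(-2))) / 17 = 23708917 / 102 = 232440.36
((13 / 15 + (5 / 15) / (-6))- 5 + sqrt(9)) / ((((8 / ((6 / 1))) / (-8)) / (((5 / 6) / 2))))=107 / 36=2.97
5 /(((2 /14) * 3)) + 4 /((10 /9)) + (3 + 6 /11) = 3104 /165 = 18.81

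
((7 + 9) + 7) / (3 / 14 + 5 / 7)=322 / 13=24.77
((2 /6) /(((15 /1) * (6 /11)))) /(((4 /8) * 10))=11 /1350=0.01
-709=-709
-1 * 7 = -7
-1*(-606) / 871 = 0.70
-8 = -8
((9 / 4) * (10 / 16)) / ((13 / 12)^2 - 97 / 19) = -7695 / 21514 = -0.36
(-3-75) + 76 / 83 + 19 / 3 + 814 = 743.25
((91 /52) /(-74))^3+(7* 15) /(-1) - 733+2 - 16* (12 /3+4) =-25000700247 /25934336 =-964.00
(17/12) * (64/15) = 272/45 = 6.04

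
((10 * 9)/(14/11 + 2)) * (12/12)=55/2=27.50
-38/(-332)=19/166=0.11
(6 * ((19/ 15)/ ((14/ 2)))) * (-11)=-418/ 35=-11.94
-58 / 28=-29 / 14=-2.07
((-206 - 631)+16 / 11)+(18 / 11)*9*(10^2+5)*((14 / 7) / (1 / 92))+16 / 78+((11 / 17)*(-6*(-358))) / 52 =2069186714 / 7293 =283722.30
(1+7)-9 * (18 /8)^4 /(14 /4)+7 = -50.90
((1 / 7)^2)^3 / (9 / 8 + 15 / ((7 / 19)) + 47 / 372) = 744 / 3673287499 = 0.00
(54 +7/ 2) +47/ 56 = 3267/ 56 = 58.34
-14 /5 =-2.80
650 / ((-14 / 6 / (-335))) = 653250 / 7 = 93321.43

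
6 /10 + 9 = 48 /5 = 9.60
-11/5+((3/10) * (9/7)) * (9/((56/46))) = 1277/1960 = 0.65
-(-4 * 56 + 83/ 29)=6413/ 29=221.14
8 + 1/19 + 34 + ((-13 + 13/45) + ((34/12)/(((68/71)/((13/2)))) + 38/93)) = 20771137/424080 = 48.98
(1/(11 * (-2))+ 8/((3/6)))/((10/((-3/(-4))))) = 1.20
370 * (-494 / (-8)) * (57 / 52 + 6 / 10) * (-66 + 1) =-20151495 / 8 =-2518936.88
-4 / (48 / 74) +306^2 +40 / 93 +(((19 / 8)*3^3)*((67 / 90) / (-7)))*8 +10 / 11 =3350510714 / 35805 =93576.62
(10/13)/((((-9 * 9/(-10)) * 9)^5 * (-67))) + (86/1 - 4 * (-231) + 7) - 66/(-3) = 186325091920561410881/179331176054439279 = 1039.00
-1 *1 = -1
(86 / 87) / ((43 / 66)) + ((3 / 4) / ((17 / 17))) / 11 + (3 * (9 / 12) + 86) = 57315 / 638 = 89.84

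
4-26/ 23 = 66/ 23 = 2.87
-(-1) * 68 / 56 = 17 / 14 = 1.21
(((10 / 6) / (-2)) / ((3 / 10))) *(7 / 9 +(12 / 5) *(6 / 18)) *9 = -355 / 9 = -39.44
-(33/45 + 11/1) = -176/15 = -11.73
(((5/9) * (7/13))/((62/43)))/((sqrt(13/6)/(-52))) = -3010 * sqrt(78)/3627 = -7.33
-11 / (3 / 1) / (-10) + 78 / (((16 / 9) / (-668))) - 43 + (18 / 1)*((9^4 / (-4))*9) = -8852149 / 30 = -295071.63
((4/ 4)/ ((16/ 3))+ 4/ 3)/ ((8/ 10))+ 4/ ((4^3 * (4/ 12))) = 401/ 192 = 2.09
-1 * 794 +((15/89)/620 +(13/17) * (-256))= -989.76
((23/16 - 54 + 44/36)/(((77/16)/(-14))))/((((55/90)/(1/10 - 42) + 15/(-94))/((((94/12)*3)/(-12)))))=6842746403/4074510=1679.40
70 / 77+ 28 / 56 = 31 / 22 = 1.41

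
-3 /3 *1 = -1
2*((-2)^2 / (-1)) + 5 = -3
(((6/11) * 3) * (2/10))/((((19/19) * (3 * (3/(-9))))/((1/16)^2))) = -9/7040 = -0.00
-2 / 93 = -0.02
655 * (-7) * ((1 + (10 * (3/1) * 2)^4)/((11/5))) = -297108022925/11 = -27009820265.91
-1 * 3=-3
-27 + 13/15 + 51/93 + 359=333.42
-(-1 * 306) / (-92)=-153 / 46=-3.33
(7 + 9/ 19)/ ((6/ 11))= 13.70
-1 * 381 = -381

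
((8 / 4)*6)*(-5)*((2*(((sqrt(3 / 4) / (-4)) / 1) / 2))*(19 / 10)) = 57*sqrt(3) / 4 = 24.68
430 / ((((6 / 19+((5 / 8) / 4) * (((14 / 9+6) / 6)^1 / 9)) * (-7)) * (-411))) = 10588320 / 23920337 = 0.44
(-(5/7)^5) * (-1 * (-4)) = -12500/16807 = -0.74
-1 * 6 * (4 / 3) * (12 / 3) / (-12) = 8 / 3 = 2.67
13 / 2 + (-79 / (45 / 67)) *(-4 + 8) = -41759 / 90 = -463.99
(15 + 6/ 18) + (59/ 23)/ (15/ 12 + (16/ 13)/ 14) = 579674/ 33603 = 17.25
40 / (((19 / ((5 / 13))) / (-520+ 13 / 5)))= -7960 / 19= -418.95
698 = 698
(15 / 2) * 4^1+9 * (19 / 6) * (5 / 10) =177 / 4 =44.25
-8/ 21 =-0.38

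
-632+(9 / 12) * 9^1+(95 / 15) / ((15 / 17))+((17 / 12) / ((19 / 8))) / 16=-4227359 / 6840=-618.03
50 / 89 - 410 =-36440 / 89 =-409.44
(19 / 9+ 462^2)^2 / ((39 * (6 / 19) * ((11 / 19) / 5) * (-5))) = -1332197805511225 / 208494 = -6389621790.13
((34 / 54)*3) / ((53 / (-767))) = -13039 / 477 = -27.34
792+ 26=818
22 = 22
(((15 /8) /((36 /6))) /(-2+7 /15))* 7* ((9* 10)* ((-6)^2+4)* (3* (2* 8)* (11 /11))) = -246521.74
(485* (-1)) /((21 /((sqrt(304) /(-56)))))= 7.19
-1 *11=-11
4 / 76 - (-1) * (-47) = -892 / 19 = -46.95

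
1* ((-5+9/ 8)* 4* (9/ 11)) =-279/ 22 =-12.68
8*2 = 16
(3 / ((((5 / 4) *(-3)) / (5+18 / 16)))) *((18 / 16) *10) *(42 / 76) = -30.46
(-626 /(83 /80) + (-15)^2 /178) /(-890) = 1779113 /2629772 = 0.68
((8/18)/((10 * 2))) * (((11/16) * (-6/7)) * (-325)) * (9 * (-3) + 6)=-715/8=-89.38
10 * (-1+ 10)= 90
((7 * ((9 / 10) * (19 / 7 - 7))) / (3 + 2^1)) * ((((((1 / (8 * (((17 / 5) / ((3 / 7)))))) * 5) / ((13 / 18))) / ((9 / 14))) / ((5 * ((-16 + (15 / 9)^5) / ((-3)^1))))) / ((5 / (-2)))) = 59049 / 843115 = 0.07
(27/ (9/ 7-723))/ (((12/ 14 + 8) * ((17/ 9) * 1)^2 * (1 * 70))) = -5103/ 301739120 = -0.00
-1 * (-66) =66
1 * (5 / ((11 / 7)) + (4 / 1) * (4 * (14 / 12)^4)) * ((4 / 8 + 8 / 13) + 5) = 775019 / 3861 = 200.73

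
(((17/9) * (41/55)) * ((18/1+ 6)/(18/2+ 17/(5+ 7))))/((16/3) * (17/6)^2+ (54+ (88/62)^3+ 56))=8970189264/430435616875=0.02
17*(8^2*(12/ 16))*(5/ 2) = 2040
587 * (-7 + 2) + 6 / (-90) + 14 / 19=-836284 / 285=-2934.33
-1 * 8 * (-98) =784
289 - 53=236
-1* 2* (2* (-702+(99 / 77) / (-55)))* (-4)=-4324464 / 385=-11232.37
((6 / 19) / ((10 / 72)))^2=46656 / 9025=5.17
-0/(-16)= 0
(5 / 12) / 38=5 / 456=0.01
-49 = -49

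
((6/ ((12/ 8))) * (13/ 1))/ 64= 13/ 16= 0.81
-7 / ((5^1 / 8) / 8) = -448 / 5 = -89.60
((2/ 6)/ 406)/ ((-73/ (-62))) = 31/ 44457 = 0.00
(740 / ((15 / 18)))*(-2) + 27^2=-1047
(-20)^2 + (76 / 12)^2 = 3961 / 9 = 440.11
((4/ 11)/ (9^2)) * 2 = 0.01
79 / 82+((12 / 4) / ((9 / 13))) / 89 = 22159 / 21894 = 1.01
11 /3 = 3.67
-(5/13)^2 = -25/169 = -0.15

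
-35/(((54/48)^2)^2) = -143360/6561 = -21.85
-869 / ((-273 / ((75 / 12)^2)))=543125 / 4368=124.34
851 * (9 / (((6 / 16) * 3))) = 6808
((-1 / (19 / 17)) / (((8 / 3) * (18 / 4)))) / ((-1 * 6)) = 17 / 1368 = 0.01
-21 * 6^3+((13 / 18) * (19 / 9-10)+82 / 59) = -43396261 / 9558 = -4540.31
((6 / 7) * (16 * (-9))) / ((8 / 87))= -9396 / 7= -1342.29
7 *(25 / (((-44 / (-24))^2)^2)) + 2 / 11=229462 / 14641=15.67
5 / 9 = 0.56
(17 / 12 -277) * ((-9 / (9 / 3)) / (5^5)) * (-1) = -3307 / 12500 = -0.26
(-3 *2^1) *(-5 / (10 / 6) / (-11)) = -18 / 11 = -1.64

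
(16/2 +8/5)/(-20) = -12/25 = -0.48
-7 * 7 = -49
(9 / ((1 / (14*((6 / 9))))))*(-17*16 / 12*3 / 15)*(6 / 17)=-672 / 5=-134.40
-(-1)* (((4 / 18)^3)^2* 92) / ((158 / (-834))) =-818432 / 13994613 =-0.06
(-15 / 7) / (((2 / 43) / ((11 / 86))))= -165 / 28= -5.89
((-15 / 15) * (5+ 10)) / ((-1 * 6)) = 5 / 2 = 2.50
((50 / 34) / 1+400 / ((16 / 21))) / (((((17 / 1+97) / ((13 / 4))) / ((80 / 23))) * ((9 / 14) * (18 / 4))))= 32578000 / 1805247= 18.05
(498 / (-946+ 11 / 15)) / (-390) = 249 / 184327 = 0.00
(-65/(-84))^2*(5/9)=0.33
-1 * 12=-12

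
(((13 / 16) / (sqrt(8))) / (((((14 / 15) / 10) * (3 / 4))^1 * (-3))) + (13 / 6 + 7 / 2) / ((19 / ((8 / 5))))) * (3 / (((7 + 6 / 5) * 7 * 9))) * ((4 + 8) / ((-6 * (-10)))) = 136 / 245385 - 325 * sqrt(2) / 289296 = -0.00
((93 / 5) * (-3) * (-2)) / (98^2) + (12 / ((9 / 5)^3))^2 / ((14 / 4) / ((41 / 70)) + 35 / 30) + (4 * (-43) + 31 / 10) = -1996319021933 / 11861979633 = -168.30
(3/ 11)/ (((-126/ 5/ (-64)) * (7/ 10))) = 0.99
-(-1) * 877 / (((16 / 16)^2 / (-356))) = -312212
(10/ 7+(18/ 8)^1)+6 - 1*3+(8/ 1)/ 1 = 14.68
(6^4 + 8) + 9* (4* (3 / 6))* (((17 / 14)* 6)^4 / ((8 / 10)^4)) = 125126.94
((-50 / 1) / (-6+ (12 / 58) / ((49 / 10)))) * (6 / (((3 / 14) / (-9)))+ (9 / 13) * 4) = -38367000 / 18343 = -2091.64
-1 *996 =-996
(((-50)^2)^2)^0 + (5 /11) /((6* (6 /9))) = 49 /44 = 1.11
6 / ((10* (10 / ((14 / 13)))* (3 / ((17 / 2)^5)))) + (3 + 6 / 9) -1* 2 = 29868997 / 31200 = 957.34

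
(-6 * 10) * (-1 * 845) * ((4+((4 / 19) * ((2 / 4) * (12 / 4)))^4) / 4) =6623701500 / 130321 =50826.05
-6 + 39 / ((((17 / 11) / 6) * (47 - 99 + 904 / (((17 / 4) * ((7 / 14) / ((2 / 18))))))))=-13755 / 362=-38.00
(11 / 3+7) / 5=32 / 15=2.13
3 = 3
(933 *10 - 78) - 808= 8444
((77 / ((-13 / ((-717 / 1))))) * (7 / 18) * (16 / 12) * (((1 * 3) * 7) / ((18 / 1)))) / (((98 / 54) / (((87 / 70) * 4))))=7037.63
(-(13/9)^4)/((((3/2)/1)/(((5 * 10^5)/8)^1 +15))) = -3570981830/19683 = -181424.67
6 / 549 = 2 / 183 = 0.01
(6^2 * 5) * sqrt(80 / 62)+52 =52+360 * sqrt(310) / 31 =256.47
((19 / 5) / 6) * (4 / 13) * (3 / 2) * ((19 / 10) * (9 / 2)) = 3249 / 1300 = 2.50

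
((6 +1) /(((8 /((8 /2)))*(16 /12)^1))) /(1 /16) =42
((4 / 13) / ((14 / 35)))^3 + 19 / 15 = 56743 / 32955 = 1.72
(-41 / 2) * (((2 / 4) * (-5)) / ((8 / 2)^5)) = 205 / 4096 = 0.05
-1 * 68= -68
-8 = -8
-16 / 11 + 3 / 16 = -223 / 176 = -1.27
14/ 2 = 7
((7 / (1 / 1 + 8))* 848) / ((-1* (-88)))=742 / 99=7.49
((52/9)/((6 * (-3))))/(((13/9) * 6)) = -1/27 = -0.04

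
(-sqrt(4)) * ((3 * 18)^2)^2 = -17006112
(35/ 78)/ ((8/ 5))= 175/ 624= 0.28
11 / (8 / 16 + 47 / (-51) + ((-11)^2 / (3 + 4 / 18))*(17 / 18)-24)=16269 / 16334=1.00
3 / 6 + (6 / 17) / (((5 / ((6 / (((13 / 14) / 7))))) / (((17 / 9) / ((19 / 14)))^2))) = 2823473 / 422370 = 6.68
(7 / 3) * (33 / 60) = 77 / 60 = 1.28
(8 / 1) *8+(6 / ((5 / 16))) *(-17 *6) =-1894.40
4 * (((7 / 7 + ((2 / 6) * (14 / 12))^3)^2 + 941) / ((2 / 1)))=1884.24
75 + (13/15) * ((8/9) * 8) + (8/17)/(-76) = 3538841/43605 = 81.16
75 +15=90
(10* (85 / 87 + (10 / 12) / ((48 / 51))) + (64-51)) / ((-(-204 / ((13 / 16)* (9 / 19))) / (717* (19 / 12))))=136773247 / 2019328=67.73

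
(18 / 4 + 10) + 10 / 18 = 271 / 18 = 15.06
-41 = -41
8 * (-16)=-128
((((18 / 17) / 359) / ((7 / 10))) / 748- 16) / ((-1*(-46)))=-127821187 / 367486042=-0.35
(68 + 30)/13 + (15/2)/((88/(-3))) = 16663/2288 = 7.28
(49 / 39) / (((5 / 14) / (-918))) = -209916 / 65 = -3229.48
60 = 60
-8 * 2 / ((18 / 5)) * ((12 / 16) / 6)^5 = -5 / 36864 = -0.00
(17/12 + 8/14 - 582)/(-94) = 48721/7896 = 6.17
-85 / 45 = -1.89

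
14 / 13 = 1.08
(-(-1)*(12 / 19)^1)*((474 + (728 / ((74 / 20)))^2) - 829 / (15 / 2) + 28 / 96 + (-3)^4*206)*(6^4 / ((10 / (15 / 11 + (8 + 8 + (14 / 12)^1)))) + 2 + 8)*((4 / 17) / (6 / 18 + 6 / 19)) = 428832668500788 / 13929575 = 30785768.30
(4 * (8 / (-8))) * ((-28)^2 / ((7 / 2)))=-896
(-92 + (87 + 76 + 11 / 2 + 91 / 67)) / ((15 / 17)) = 177361 / 2010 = 88.24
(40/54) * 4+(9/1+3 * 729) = 59372/27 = 2198.96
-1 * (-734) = 734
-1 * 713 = -713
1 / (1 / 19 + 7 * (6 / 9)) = 57 / 269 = 0.21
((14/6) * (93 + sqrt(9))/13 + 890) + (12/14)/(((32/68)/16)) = 85210/91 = 936.37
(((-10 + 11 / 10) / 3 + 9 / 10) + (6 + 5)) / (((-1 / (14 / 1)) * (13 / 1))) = -1876 / 195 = -9.62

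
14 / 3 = 4.67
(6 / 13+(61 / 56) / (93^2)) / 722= 0.00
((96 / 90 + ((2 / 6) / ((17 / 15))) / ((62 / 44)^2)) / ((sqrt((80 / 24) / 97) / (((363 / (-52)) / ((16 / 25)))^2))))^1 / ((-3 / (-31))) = 27240678575* sqrt(2910) / 182401024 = 8056.33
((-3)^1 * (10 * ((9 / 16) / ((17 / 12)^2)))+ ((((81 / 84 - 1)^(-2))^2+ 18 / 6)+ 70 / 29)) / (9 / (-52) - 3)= -89291051876 / 460955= -193708.83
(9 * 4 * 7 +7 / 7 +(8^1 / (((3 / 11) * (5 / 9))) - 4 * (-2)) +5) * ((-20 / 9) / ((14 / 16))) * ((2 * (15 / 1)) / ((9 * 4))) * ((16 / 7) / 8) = -255040 / 1323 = -192.77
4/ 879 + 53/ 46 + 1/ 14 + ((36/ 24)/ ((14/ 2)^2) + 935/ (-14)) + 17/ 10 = -632290819/ 9906330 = -63.83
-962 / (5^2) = -962 / 25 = -38.48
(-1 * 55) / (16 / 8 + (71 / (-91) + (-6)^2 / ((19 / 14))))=-95095 / 47973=-1.98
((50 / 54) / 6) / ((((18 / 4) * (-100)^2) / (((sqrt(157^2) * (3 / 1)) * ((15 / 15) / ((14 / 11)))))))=1727 / 1360800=0.00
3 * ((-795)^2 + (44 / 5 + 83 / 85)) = 161168868 / 85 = 1896104.33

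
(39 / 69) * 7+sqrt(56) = 91 / 23+2 * sqrt(14) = 11.44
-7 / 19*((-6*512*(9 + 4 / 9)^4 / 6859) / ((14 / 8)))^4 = -6333686143132.46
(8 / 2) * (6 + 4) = 40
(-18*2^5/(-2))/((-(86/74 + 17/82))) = -210.30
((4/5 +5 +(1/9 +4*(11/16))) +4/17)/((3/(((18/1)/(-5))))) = -27223/2550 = -10.68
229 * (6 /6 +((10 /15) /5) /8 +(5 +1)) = 96409 /60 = 1606.82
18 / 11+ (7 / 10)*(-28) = -988 / 55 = -17.96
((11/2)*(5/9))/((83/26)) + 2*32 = 48523/747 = 64.96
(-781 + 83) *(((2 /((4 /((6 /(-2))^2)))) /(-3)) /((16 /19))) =19893 /16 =1243.31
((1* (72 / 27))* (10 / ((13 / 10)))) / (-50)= -16 / 39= -0.41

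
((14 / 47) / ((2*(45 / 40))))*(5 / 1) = 280 / 423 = 0.66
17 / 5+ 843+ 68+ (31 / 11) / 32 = 1609499 / 1760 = 914.49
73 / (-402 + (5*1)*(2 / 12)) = -438 / 2407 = -0.18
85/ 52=1.63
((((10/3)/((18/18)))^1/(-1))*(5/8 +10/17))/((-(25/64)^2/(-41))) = -461824/425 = -1086.64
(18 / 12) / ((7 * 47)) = 0.00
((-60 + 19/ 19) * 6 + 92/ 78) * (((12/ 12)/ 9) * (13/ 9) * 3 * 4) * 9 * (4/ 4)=-55040/ 9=-6115.56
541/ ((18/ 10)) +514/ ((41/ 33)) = 263563/ 369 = 714.26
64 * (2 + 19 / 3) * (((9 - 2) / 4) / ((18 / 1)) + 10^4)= 144001400 / 27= 5333385.19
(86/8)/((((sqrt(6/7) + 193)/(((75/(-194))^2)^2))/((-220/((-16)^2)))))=-101095435546875/94547391037837312 + 74830078125 * sqrt(42)/94547391037837312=-0.00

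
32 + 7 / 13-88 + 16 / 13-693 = -9714 / 13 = -747.23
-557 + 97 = -460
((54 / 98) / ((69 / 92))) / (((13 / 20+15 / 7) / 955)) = 687600 / 2737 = 251.22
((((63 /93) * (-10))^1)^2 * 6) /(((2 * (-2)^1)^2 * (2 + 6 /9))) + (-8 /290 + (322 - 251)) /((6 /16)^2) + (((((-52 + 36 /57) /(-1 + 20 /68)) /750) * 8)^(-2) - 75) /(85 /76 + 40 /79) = 78473066242484975149 /168394791881119680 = 466.01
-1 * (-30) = 30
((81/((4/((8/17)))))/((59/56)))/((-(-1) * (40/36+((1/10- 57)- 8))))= -816480/5758223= -0.14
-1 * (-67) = 67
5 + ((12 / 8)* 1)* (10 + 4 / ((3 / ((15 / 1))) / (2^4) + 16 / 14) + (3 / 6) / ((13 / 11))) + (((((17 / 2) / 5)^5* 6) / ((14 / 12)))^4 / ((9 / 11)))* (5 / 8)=274123829639765395554591405542209 / 12621756875000000000000000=21718357.62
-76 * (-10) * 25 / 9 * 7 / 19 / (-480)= -175 / 108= -1.62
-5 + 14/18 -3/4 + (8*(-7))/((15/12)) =-8959/180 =-49.77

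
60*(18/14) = 540/7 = 77.14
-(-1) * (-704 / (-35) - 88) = -2376 / 35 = -67.89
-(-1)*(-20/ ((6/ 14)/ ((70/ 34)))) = -4900/ 51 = -96.08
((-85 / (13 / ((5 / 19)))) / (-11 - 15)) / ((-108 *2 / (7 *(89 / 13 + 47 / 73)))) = -5286575 / 329101812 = -0.02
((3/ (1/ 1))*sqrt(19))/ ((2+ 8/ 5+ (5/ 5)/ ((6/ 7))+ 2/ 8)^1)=180*sqrt(19)/ 301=2.61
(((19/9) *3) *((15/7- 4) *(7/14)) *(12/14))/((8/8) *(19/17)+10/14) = -4199/1526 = -2.75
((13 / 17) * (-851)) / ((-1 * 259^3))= 299 / 7982639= 0.00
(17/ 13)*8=136/ 13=10.46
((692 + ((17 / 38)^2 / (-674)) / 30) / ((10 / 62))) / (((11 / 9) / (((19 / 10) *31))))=206758.27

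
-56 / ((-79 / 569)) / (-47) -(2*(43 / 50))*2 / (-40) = -15772341 / 1856500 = -8.50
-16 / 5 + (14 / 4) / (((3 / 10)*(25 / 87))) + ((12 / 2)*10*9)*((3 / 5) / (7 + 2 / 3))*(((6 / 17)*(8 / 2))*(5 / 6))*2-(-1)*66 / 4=599549 / 3910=153.34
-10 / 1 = -10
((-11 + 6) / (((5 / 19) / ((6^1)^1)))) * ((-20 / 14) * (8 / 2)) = 4560 / 7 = 651.43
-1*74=-74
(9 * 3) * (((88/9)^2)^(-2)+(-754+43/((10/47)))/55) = -406188319869/1499238400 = -270.93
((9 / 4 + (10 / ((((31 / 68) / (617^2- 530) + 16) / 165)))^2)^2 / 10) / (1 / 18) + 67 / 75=7152700411873799979761092206177941065227638887 / 35120287621696998600404587828516609200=203662922.38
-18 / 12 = -3 / 2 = -1.50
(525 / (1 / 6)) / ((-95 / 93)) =-58590 / 19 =-3083.68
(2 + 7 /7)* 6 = 18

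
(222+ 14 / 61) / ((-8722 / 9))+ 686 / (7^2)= 3663292 / 266021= 13.77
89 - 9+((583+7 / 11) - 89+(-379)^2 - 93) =1585349 / 11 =144122.64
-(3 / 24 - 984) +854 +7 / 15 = 1838.34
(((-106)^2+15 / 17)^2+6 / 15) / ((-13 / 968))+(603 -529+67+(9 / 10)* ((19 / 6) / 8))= -5651774758159579 / 601120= -9402074058.69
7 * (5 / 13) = 35 / 13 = 2.69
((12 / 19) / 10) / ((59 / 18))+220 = 1233208 / 5605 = 220.02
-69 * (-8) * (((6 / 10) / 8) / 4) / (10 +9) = 207 / 380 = 0.54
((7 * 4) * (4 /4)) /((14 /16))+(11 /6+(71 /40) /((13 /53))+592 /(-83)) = 4394207 /129480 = 33.94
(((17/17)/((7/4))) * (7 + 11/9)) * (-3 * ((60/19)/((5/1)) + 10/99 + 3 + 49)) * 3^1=-4194320/1881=-2229.84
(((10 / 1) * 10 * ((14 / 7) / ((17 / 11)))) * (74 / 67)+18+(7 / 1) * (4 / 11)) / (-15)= -682738 / 62645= -10.90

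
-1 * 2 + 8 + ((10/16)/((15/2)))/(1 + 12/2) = 505/84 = 6.01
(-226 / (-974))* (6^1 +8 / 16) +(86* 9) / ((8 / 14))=660376 / 487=1356.01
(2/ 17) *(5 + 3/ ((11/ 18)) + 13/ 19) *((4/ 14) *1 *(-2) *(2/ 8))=-4428/ 24871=-0.18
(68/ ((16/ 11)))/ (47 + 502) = 187/ 2196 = 0.09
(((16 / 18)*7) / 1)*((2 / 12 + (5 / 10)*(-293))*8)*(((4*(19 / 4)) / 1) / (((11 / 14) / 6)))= -104629504 / 99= -1056863.68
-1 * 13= -13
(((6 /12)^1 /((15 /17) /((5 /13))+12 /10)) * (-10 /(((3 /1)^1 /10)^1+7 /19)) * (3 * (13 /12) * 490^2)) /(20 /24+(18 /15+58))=-630112437500 /22643973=-27826.94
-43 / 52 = -0.83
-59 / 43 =-1.37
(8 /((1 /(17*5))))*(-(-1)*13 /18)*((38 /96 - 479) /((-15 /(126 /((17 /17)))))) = 35539231 /18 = 1974401.72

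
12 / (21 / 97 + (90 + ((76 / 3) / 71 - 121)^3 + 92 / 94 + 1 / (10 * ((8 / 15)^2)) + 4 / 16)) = -67670536278528 / 9901571565454159481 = -0.00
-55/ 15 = -3.67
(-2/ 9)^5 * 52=-0.03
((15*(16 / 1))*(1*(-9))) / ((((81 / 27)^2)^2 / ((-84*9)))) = 20160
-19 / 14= -1.36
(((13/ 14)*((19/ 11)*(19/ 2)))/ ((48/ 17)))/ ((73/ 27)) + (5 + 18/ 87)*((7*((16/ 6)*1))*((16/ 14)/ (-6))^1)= -1550877439/ 93893184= -16.52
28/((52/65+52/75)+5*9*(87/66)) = 46200/100339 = 0.46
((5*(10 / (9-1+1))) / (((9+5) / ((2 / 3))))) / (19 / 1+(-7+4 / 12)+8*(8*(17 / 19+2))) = 950 / 709569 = 0.00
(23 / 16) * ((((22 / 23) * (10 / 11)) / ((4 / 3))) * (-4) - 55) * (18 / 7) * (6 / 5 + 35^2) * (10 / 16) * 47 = -3436272225 / 448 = -7670250.50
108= 108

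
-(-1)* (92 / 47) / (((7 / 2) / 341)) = 62744 / 329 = 190.71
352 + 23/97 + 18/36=68431/194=352.74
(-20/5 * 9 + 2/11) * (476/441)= -26792/693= -38.66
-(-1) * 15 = 15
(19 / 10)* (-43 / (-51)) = 817 / 510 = 1.60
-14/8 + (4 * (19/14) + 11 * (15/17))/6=1103/1428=0.77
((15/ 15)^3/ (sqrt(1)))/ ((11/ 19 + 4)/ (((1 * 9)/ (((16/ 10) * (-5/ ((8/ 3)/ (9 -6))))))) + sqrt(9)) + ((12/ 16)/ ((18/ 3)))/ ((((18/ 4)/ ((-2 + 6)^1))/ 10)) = 43/ 90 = 0.48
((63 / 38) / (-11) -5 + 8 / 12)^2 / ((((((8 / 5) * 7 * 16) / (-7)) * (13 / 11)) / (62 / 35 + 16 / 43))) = -51000042077 / 35800756992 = -1.42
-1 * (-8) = 8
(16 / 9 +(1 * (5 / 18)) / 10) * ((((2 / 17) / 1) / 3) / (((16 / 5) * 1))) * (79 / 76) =0.02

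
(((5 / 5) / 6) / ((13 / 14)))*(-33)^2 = 2541 / 13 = 195.46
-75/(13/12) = -900/13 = -69.23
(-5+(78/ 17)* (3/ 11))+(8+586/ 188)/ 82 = -5207893/ 1441396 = -3.61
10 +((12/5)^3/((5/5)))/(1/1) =2978/125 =23.82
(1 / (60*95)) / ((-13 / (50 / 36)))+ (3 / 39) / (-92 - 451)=-1549 / 9656712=-0.00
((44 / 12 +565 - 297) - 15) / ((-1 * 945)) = -22 / 81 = -0.27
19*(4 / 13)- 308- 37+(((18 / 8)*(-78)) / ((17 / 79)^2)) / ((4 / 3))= -95626657 / 30056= -3181.62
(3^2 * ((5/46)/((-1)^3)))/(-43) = 45/1978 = 0.02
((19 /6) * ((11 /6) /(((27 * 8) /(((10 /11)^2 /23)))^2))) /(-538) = -11875 /39765461183712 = -0.00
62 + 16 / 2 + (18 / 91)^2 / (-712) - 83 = -19162315 / 1474018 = -13.00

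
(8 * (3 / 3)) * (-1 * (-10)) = 80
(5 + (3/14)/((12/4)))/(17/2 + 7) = 71/217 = 0.33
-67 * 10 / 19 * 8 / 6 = -2680 / 57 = -47.02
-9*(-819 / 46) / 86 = 7371 / 3956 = 1.86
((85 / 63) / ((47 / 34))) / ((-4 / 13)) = -18785 / 5922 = -3.17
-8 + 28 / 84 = -23 / 3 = -7.67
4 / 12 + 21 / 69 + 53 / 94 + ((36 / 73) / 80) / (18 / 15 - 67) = 7963825 / 6628692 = 1.20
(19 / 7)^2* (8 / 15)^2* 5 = 23104 / 2205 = 10.48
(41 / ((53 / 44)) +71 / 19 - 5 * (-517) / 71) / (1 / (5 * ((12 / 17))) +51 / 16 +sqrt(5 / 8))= 1060348490880 / 47037089833 - 76375641600 * sqrt(10) / 47037089833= 17.41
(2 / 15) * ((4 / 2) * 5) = 4 / 3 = 1.33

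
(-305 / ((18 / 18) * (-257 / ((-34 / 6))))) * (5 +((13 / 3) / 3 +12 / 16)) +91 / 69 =-30045113 / 638388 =-47.06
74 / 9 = 8.22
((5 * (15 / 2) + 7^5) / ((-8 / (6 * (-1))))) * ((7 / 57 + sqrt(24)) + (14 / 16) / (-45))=23818123 / 18240 + 101067 * sqrt(6) / 4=63196.46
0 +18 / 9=2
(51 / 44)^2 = 2601 / 1936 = 1.34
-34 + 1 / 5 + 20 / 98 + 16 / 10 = -7839 / 245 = -32.00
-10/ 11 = -0.91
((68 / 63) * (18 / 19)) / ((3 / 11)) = 1496 / 399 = 3.75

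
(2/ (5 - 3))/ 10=1/ 10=0.10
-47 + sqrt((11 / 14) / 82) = -47 + sqrt(3157) / 574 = -46.90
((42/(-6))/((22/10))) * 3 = -9.55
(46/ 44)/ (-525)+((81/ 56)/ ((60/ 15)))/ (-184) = -134537/ 34003200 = -0.00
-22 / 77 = -2 / 7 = -0.29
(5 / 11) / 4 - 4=-171 / 44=-3.89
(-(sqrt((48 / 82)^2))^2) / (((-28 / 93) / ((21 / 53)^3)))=17717616 / 250262237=0.07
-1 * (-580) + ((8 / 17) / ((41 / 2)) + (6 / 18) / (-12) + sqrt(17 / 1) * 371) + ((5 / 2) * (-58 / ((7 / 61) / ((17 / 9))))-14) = -291.08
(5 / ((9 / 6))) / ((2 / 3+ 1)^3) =18 / 25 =0.72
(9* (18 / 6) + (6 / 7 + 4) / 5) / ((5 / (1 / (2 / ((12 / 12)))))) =2.80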